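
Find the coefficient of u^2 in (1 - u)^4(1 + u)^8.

2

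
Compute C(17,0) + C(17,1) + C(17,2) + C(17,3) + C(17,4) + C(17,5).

1 + 17 + 136 + 680 + 2380 + 6188 = 9402.

9402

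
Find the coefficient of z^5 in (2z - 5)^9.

2520000

The general term is C(9,j)·(2z)^j·(-5)^(9-j); the z^5 term has j = 5.
C(9,5) = 126.
Coefficient = C(9,5) · 2^5 · (-5)^4 = 126 · 32 · 625 = 2520000.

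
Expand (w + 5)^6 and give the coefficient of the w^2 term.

The general term is C(6,j)·(w)^j·(5)^(6-j); the w^2 term has j = 2.
C(6,2) = 15.
Coefficient = C(6,2) · 5^4 = 15 · 625 = 9375.

9375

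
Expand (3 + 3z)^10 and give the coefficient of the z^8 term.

2657205

The general term is C(10,j)·(3)^j·(3z)^(10-j); the z^8 term has j = 2.
C(10,2) = 45.
Coefficient = C(10,2) · 3^2 · 3^8 = 45 · 9 · 6561 = 2657205.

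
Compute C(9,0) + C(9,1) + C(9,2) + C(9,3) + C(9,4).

1 + 9 + 36 + 84 + 126 = 256.

256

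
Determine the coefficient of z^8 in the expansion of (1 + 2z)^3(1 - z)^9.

-207

Coefficient of z^8 = Σ_{j} C(3,j)·2^j·C(9,8-j)·(-1)^(8-j) for j from 0 to 3.
= 9 + (-216) + 1008 + (-1008) = -207.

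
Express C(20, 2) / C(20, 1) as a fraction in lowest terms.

19/2

C(n,k+1)/C(n,k) = (n−k)/(k+1) = (20−1)/(1+1) = 19/2.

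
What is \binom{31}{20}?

84672315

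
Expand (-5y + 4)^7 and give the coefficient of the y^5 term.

-1050000

The general term is C(7,j)·(-5y)^j·(4)^(7-j); the y^5 term has j = 5.
C(7,5) = 21.
Coefficient = C(7,5) · (-5)^5 · 4^2 = 21 · (-3125) · 16 = -1050000.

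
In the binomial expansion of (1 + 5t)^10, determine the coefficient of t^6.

3281250

The general term is C(10,j)·(1)^j·(5t)^(10-j); the t^6 term has j = 4.
C(10,4) = 210.
Coefficient = C(10,4) · 5^6 = 210 · 15625 = 3281250.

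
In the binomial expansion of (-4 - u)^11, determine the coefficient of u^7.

-84480

The general term is C(11,j)·(-4)^j·(-u)^(11-j); the u^7 term has j = 4.
C(11,4) = 330.
Coefficient = C(11,4) · (-4)^4 · (-1)^7 = 330 · 256 · (-1) = -84480.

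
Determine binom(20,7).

77520

C(20,7) = (20·19·18·17·16·15·14) / 7! = 390700800 / 5040 = 77520.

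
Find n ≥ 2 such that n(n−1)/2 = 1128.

n(n−1)/2 = 1128 ⇒ n(n−1) = 2256. Since 48·47 = 2256, n = 48.

48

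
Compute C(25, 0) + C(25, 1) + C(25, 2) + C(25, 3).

2626

1 + 25 + 300 + 2300 = 2626.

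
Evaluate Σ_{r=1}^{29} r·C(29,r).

7784628224

Differentiating (1+x)^29 and setting x=1: Σ r·C(29,r) = 29·2^28 = 7784628224.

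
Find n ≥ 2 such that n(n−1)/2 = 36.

9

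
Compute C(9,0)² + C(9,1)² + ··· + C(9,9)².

48620

Σ C(9,k)² is the coefficient of x^9 in (1+x)^9(1+x)^9 = (1+x)^18, i.e. C(18,9) = 48620.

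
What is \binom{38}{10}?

472733756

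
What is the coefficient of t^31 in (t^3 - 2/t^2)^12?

-24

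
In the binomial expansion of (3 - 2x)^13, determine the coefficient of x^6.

240185088

The general term is C(13,j)·(3)^j·(-2x)^(13-j); the x^6 term has j = 7.
C(13,7) = 1716.
Coefficient = C(13,7) · 3^7 · (-2)^6 = 1716 · 2187 · 64 = 240185088.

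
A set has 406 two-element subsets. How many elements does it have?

29

n(n−1)/2 = 406 ⇒ n(n−1) = 812. Since 29·28 = 812, n = 29.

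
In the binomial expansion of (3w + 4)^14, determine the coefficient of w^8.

The general term is C(14,j)·(3w)^j·(4)^(14-j); the w^8 term has j = 8.
C(14,8) = 3003.
Coefficient = C(14,8) · 3^8 · 4^6 = 3003 · 6561 · 4096 = 80702189568.

80702189568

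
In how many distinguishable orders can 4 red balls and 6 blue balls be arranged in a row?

210

Choose positions for the red balls: C(10,4) = 210.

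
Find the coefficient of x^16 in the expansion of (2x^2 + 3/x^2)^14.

20127744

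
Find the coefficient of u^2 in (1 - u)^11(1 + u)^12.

Coefficient of u^2 = Σ_{j} C(11,j)·(-1)^j·C(12,2-j)·1^(2-j) for j from 0 to 2.
= 66 + (-132) + 55 = -11.

-11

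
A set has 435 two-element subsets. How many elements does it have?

30

n(n−1)/2 = 435 ⇒ n(n−1) = 870. Since 30·29 = 870, n = 30.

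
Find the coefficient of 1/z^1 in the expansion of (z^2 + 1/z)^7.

General term: C(7,j)·(z^2)^j·(1/z)^(7-j), with z-exponent 2j − 1(7−j) = 3j − 7.
Set 3j − 7 = -1: j = 2.
C(7,2) = 21; 1^2 = 1; 1^5 = 1.
Coefficient = 21 · 1 · 1 = 21.

21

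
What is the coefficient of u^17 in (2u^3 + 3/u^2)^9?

41472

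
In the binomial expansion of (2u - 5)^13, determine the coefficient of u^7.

The general term is C(13,j)·(2u)^j·(-5)^(13-j); the u^7 term has j = 7.
C(13,7) = 1716.
Coefficient = C(13,7) · 2^7 · (-5)^6 = 1716 · 128 · 15625 = 3432000000.

3432000000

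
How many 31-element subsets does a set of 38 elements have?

12620256

C(38,31) = C(38,7) by symmetry.
C(38,7) = (38·37·36·35·34·33·32) / 7! = 63606090240 / 5040 = 12620256.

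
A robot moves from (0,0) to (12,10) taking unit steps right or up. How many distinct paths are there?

Each path is a sequence of 22 steps with 12 rights: C(22,12) = 646646.

646646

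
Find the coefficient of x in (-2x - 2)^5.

-160

The general term is C(5,j)·(-2x)^j·(-2)^(5-j); the x^1 term has j = 1.
C(5,1) = 5.
Coefficient = C(5,1) · (-2)^1 · (-2)^4 = 5 · (-2) · 16 = -160.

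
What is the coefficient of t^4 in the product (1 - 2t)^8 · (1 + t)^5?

Coefficient of t^4 = Σ_{j} C(8,j)·(-2)^j·C(5,4-j)·1^(4-j) for j from 0 to 4.
= 5 + (-160) + 1120 + (-2240) + 1120 = -155.

-155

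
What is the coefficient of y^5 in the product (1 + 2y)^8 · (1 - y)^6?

Coefficient of y^5 = Σ_{j} C(8,j)·2^j·C(6,5-j)·(-1)^(5-j) for j from 0 to 5.
= (-6) + 240 + (-2240) + 6720 + (-6720) + 1792 = -214.

-214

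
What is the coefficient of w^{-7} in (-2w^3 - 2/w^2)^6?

384

General term: C(6,j)·(-2w^3)^j·(-2/w^2)^(6-j), with w-exponent 3j − 2(6−j) = 5j − 12.
Set 5j − 12 = -7: j = 1.
C(6,1) = 6; (-2)^1 = -2; (-2)^5 = -32.
Coefficient = 6 · (-2) · (-32) = 384.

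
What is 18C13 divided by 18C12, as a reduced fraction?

C(n,k+1)/C(n,k) = (n−k)/(k+1) = (18−12)/(12+1) = 6/13.

6/13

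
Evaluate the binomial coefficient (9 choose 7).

36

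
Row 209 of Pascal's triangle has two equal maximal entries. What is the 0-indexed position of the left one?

104

For odd n = 209, C(209,i) peaks at i = (n−1)/2 and (n+1)/2; the lower is 104.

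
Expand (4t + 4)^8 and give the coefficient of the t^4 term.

4587520

The general term is C(8,j)·(4t)^j·(4)^(8-j); the t^4 term has j = 4.
C(8,4) = 70.
Coefficient = C(8,4) · 4^4 · 4^4 = 70 · 256 · 256 = 4587520.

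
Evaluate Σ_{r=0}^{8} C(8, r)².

Σ C(8,r)² is the coefficient of x^8 in (1+x)^8(1+x)^8 = (1+x)^16, i.e. C(16,8) = 12870.

12870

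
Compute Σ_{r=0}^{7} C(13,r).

1 + 13 + 78 + 286 + 715 + 1287 + 1716 + 1716 = 5812.

5812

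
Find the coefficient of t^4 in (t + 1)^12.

The general term is C(12,j)·(t)^j·(1)^(12-j); the t^4 term has j = 4.
C(12,4) = 495.
Coefficient = C(12,4) = 495.

495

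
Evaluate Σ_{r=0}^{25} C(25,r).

33554432

Setting x = 1 in (1+x)^25 gives Σ C(25,r) = 2^25 = 33554432.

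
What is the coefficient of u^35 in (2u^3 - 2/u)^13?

General term: C(13,j)·(2u^3)^j·(-2/u)^(13-j), with u-exponent 3j − 1(13−j) = 4j − 13.
Set 4j − 13 = 35: j = 12.
C(13,12) = 13; 2^12 = 4096; (-2)^1 = -2.
Coefficient = 13 · 4096 · (-2) = -106496.

-106496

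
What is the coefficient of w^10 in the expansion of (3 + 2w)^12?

608256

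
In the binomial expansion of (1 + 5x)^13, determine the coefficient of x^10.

2792968750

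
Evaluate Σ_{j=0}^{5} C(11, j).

1 + 11 + 55 + 165 + 330 + 462 = 1024.

1024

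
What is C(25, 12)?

C(25,12) = (25·24·23·22·21·20·19·18·17·16·15·14) / 12! = 2490952020480000 / 479001600 = 5200300.

5200300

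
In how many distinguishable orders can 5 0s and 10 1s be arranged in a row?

Choose positions for the 0s: C(15,5) = 3003.

3003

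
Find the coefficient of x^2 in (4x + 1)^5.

The general term is C(5,j)·(4x)^j·(1)^(5-j); the x^2 term has j = 2.
C(5,2) = 10.
Coefficient = C(5,2) · 4^2 = 10 · 16 = 160.

160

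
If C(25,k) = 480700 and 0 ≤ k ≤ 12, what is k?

C(25,k) increases on 0 ≤ k ≤ 12. C(25,6) = 177100 and C(25,7) = 480700, so k = 7.

7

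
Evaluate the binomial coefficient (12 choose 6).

C(12,6) = (12·11·10·9·8·7) / 6! = 665280 / 720 = 924.

924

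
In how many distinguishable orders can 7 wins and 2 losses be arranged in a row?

36

Choose positions for the wins: C(9,7) = 36.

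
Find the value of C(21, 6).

54264

C(21,6) = (21·20·19·18·17·16) / 6! = 39070080 / 720 = 54264.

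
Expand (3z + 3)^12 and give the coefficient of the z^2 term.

The general term is C(12,j)·(3z)^j·(3)^(12-j); the z^2 term has j = 2.
C(12,2) = 66.
Coefficient = C(12,2) · 3^2 · 3^10 = 66 · 9 · 59049 = 35075106.

35075106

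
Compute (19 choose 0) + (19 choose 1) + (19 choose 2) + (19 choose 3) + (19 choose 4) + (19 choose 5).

1 + 19 + 171 + 969 + 3876 + 11628 = 16664.

16664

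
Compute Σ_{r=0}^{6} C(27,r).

397594

1 + 27 + 351 + 2925 + 17550 + 80730 + 296010 = 397594.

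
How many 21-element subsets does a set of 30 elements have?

14307150

C(30,21) = C(30,9) by symmetry.
C(30,9) = (30·29·28·27·26·25·24·23·22) / 9! = 5191778592000 / 362880 = 14307150.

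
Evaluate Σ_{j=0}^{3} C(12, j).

299

1 + 12 + 66 + 220 = 299.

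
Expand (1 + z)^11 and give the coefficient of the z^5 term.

The general term is C(11,j)·(1)^j·(z)^(11-j); the z^5 term has j = 6.
C(11,6) = 462.
Coefficient = C(11,6) = 462.

462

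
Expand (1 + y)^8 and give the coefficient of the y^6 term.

28

The general term is C(8,j)·(1)^j·(y)^(8-j); the y^6 term has j = 2.
C(8,2) = 28.
Coefficient = C(8,2) = 28.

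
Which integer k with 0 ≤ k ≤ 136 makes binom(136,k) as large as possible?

C(136,k) is maximized at k = 136/2 = 68.

68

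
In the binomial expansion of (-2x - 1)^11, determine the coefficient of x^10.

-11264

The general term is C(11,j)·(-2x)^j·(-1)^(11-j); the x^10 term has j = 10.
C(11,10) = 11.
Coefficient = C(11,10) · (-2)^10 · (-1)^1 = 11 · 1024 · (-1) = -11264.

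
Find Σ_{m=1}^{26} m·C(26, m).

Differentiating (1+x)^26 and setting x=1: Σ m·C(26,m) = 26·2^25 = 872415232.

872415232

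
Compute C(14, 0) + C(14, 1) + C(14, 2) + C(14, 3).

470

1 + 14 + 91 + 364 = 470.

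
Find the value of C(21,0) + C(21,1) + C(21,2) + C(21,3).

1 + 21 + 210 + 1330 = 1562.

1562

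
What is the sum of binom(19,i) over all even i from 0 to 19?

262144

Half of (1+1)^19 + (1−1)^19 gives the even-index sum: 2^18 = 262144.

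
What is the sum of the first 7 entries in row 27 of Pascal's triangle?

397594

1 + 27 + 351 + 2925 + 17550 + 80730 + 296010 = 397594.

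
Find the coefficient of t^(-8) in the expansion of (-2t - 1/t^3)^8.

General term: C(8,j)·(-2t)^j·(-1/t^3)^(8-j), with t-exponent 1j − 3(8−j) = 4j − 24.
Set 4j − 24 = -8: j = 4.
C(8,4) = 70; (-2)^4 = 16; (-1)^4 = 1.
Coefficient = 70 · 16 · 1 = 1120.

1120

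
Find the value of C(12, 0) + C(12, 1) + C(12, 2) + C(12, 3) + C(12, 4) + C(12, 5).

1 + 12 + 66 + 220 + 495 + 792 = 1586.

1586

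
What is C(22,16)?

74613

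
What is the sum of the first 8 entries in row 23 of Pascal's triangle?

1 + 23 + 253 + 1771 + 8855 + 33649 + 100947 + 245157 = 390656.

390656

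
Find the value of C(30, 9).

14307150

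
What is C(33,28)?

237336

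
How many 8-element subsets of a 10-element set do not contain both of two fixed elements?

17

All 8-subsets: C(10,8) = 45. Those containing both fixed elements: C(8,6) = 28.
45 − 28 = 17.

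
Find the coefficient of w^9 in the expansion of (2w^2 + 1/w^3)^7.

448

General term: C(7,j)·(2w^2)^j·(1/w^3)^(7-j), with w-exponent 2j − 3(7−j) = 5j − 21.
Set 5j − 21 = 9: j = 6.
C(7,6) = 7; 2^6 = 64; 1^1 = 1.
Coefficient = 7 · 64 · 1 = 448.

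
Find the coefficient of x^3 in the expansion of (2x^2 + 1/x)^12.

25344

General term: C(12,j)·(2x^2)^j·(1/x)^(12-j), with x-exponent 2j − 1(12−j) = 3j − 12.
Set 3j − 12 = 3: j = 5.
C(12,5) = 792; 2^5 = 32; 1^7 = 1.
Coefficient = 792 · 32 · 1 = 25344.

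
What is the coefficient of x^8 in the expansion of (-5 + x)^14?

46921875

The general term is C(14,j)·(-5)^j·(x)^(14-j); the x^8 term has j = 6.
C(14,6) = 3003.
Coefficient = C(14,6) · (-5)^6 = 3003 · 15625 = 46921875.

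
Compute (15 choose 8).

C(15,8) = C(15,7) by symmetry.
C(15,7) = (15·14·13·12·11·10·9) / 7! = 32432400 / 5040 = 6435.

6435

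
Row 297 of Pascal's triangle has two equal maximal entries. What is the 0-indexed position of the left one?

For odd n = 297, C(297,k) peaks at k = (n−1)/2 and (n+1)/2; the lesser is 148.

148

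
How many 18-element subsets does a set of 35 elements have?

4537567650

C(35,18) = C(35,17) by symmetry.
C(35,17) = (35·34·33·32·31·30·29·28·27·26·25·24·23·22·21·20·19) / 17! = 1613955767240110694400000 / 355687428096000 = 4537567650.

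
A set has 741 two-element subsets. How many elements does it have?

39

n(n−1)/2 = 741 ⇒ n(n−1) = 1482. Since 39·38 = 1482, n = 39.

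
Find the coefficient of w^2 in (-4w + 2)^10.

184320

The general term is C(10,j)·(-4w)^j·(2)^(10-j); the w^2 term has j = 2.
C(10,2) = 45.
Coefficient = C(10,2) · (-4)^2 · 2^8 = 45 · 16 · 256 = 184320.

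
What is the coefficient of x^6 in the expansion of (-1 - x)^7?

-7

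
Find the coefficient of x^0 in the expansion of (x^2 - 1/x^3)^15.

5005

General term: C(15,j)·(x^2)^j·(-1/x^3)^(15-j), with x-exponent 2j − 3(15−j) = 5j − 45.
Set 5j − 45 = 0: j = 9.
C(15,9) = 5005; 1^9 = 1; (-1)^6 = 1.
Coefficient = 5005 · 1 · 1 = 5005.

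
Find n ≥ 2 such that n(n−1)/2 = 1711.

n(n−1)/2 = 1711 ⇒ n(n−1) = 3422. Since 59·58 = 3422, n = 59.

59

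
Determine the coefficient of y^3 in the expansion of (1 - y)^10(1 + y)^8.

Coefficient of y^3 = Σ_{j} C(10,j)·(-1)^j·C(8,3-j)·1^(3-j) for j from 0 to 3.
= 56 + (-280) + 360 + (-120) = 16.

16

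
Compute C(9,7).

36

C(9,7) = C(9,2) by symmetry.
C(9,2) = (9·8) / 2! = 72 / 2 = 36.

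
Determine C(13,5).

C(13,5) = (13·12·11·10·9) / 5! = 154440 / 120 = 1287.

1287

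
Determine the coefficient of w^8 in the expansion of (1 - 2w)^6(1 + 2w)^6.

3840

Coefficient of w^8 = Σ_{j} C(6,j)·(-2)^j·C(6,8-j)·2^(8-j) for j from 2 to 6.
= 3840 + (-30720) + 57600 + (-30720) + 3840 = 3840.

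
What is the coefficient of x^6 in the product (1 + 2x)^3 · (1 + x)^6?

Coefficient of x^6 = Σ_{j} C(3,j)·2^j·C(6,6-j)·1^(6-j) for j from 0 to 3.
= 1 + 36 + 180 + 160 = 377.

377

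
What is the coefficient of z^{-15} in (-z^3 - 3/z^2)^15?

-241805655

General term: C(15,j)·(-z^3)^j·(-3/z^2)^(15-j), with z-exponent 3j − 2(15−j) = 5j − 30.
Set 5j − 30 = -15: j = 3.
C(15,3) = 455; (-1)^3 = -1; (-3)^12 = 531441.
Coefficient = 455 · (-1) · 531441 = -241805655.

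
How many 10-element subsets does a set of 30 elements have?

C(30,10) = (30·29·28·27·26·25·24·23·22·21) / 10! = 109027350432000 / 3628800 = 30045015.

30045015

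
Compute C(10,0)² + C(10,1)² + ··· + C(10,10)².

By Vandermonde's identity, Σ C(10,j)² = C(20,10) = 184756.

184756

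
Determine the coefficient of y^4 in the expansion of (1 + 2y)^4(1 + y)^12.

Coefficient of y^4 = Σ_{j} C(4,j)·2^j·C(12,4-j)·1^(4-j) for j from 0 to 4.
= 495 + 1760 + 1584 + 384 + 16 = 4239.

4239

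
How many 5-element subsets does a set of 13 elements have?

1287

C(13,5) = (13·12·11·10·9) / 5! = 154440 / 120 = 1287.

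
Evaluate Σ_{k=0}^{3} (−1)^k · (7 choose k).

The partial alternating sum Σ_{k=0}^{3} (−1)^k C(7,k) = (−1)^3 C(6,3) = -20.

-20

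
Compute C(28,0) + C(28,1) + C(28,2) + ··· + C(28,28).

The entries of row 28 sum to 2^28 = 268435456.

268435456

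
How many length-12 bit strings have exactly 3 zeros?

Choose the 3 positions: C(12,3) = 220.

220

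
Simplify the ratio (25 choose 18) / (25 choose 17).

4/9

C(n,k+1)/C(n,k) = (n−k)/(k+1) = (25−17)/(17+1) = 8/18 = 4/9.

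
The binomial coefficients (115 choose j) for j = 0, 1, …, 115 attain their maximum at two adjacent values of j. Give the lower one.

For odd n = 115, C(115,j) peaks at j = (n−1)/2 and (n+1)/2; the lower is 57.

57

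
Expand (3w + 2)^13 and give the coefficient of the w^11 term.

The general term is C(13,j)·(3w)^j·(2)^(13-j); the w^11 term has j = 11.
C(13,11) = 78.
Coefficient = C(13,11) · 3^11 · 2^2 = 78 · 177147 · 4 = 55269864.

55269864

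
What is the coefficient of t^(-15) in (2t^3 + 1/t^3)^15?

96096

General term: C(15,j)·(2t^3)^j·(1/t^3)^(15-j), with t-exponent 3j − 3(15−j) = 6j − 45.
Set 6j − 45 = -15: j = 5.
C(15,5) = 3003; 2^5 = 32; 1^10 = 1.
Coefficient = 3003 · 32 · 1 = 96096.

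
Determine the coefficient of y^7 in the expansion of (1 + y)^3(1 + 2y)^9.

34848

Coefficient of y^7 = Σ_{j} C(3,j)·1^j·C(9,7-j)·2^(7-j) for j from 0 to 3.
= 4608 + 16128 + 12096 + 2016 = 34848.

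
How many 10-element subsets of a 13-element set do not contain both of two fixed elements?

121

All 10-subsets: C(13,10) = 286. Those containing both fixed elements: C(11,8) = 165.
286 − 165 = 121.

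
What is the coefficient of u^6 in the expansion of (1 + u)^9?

The general term is C(9,j)·(1)^j·(u)^(9-j); the u^6 term has j = 3.
C(9,3) = 84.
Coefficient = C(9,3) = 84.

84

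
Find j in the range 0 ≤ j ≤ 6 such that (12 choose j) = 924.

6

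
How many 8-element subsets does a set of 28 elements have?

C(28,8) = (28·27·26·25·24·23·22·21) / 8! = 125318793600 / 40320 = 3108105.

3108105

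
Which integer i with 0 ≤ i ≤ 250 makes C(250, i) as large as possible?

C(250,i) is maximized at i = 250/2 = 125.

125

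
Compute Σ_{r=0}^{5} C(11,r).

1024

1 + 11 + 55 + 165 + 330 + 462 = 1024.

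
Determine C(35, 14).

C(35,14) = (35·34·33·32·31·30·29·28·27·26·25·24·23·22) / 14! = 202250096145377280000 / 87178291200 = 2319959400.

2319959400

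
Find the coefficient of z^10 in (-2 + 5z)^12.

2578125000

The general term is C(12,j)·(-2)^j·(5z)^(12-j); the z^10 term has j = 2.
C(12,2) = 66.
Coefficient = C(12,2) · (-2)^2 · 5^10 = 66 · 4 · 9765625 = 2578125000.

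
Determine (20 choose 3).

C(20,3) = (20·19·18) / 3! = 6840 / 6 = 1140.

1140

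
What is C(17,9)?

24310

C(17,9) = C(17,8) by symmetry.
C(17,8) = (17·16·15·14·13·12·11·10) / 8! = 980179200 / 40320 = 24310.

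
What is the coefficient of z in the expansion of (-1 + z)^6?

The general term is C(6,j)·(-1)^j·(z)^(6-j); the z^1 term has j = 5.
C(6,5) = 6.
Coefficient = C(6,5) · (-1)^5 = 6 · (-1) = -6.

-6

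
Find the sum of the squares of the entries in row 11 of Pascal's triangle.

Σ C(11,j)² is the coefficient of x^11 in (1+x)^11(1+x)^11 = (1+x)^22, i.e. C(22,11) = 705432.

705432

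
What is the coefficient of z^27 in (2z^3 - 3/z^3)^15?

-50319360

General term: C(15,j)·(2z^3)^j·(-3/z^3)^(15-j), with z-exponent 3j − 3(15−j) = 6j − 45.
Set 6j − 45 = 27: j = 12.
C(15,12) = 455; 2^12 = 4096; (-3)^3 = -27.
Coefficient = 455 · 4096 · (-27) = -50319360.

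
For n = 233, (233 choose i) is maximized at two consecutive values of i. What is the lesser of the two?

116

For odd n = 233, C(233,i) peaks at i = (n−1)/2 and (n+1)/2; the lesser is 116.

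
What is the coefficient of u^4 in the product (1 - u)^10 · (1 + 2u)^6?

110

Coefficient of u^4 = Σ_{j} C(10,j)·(-1)^j·C(6,4-j)·2^(4-j) for j from 0 to 4.
= 240 + (-1600) + 2700 + (-1440) + 210 = 110.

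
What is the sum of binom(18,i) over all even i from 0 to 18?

131072

Even-i terms of row 18 sum to 2^17 = 131072.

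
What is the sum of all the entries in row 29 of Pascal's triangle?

536870912

The entries of row 29 sum to 2^29 = 536870912.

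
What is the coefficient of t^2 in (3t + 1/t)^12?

General term: C(12,j)·(3t)^j·(1/t)^(12-j), with t-exponent 1j − 1(12−j) = 2j − 12.
Set 2j − 12 = 2: j = 7.
C(12,7) = 792; 3^7 = 2187; 1^5 = 1.
Coefficient = 792 · 2187 · 1 = 1732104.

1732104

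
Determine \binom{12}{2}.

C(12,2) = (12·11) / 2! = 132 / 2 = 66.

66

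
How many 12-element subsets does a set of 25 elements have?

C(25,12) = (25·24·23·22·21·20·19·18·17·16·15·14) / 12! = 2490952020480000 / 479001600 = 5200300.

5200300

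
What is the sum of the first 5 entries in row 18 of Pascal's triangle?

4048

1 + 18 + 153 + 816 + 3060 = 4048.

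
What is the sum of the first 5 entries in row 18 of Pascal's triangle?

4048

1 + 18 + 153 + 816 + 3060 = 4048.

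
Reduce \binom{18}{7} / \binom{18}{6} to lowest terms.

C(n,k+1)/C(n,k) = (n−k)/(k+1) = (18−6)/(6+1) = 12/7.

12/7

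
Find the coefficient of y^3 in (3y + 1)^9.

The general term is C(9,j)·(3y)^j·(1)^(9-j); the y^3 term has j = 3.
C(9,3) = 84.
Coefficient = C(9,3) · 3^3 = 84 · 27 = 2268.

2268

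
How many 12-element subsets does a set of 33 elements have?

C(33,12) = (33·32·31·30·29·28·27·26·25·24·23·22) / 12! = 169958063987712000 / 479001600 = 354817320.

354817320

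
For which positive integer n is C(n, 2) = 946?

n(n−1)/2 = 946 ⇒ n(n−1) = 1892. Since 44·43 = 1892, n = 44.

44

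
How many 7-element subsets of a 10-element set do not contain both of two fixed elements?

All 7-subsets: C(10,7) = 120. Those containing both fixed elements: C(8,5) = 56.
120 − 56 = 64.

64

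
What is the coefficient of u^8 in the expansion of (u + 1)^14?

3003

The general term is C(14,j)·(u)^j·(1)^(14-j); the u^8 term has j = 8.
C(14,8) = 3003.
Coefficient = C(14,8) = 3003.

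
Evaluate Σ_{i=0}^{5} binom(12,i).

1 + 12 + 66 + 220 + 495 + 792 = 1586.

1586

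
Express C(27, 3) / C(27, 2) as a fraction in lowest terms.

C(n,k+1)/C(n,k) = (n−k)/(k+1) = (27−2)/(2+1) = 25/3.

25/3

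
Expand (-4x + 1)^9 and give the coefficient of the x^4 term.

32256

The general term is C(9,j)·(-4x)^j·(1)^(9-j); the x^4 term has j = 4.
C(9,4) = 126.
Coefficient = C(9,4) · (-4)^4 = 126 · 256 = 32256.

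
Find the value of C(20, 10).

C(20,10) = (20·19·18·17·16·15·14·13·12·11) / 10! = 670442572800 / 3628800 = 184756.

184756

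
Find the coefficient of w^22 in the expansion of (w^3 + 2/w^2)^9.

18

General term: C(9,j)·(w^3)^j·(2/w^2)^(9-j), with w-exponent 3j − 2(9−j) = 5j − 18.
Set 5j − 18 = 22: j = 8.
C(9,8) = 9; 1^8 = 1; 2^1 = 2.
Coefficient = 9 · 1 · 2 = 18.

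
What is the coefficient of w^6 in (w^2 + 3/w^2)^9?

General term: C(9,j)·(w^2)^j·(3/w^2)^(9-j), with w-exponent 2j − 2(9−j) = 4j − 18.
Set 4j − 18 = 6: j = 6.
C(9,6) = 84; 1^6 = 1; 3^3 = 27.
Coefficient = 84 · 1 · 27 = 2268.

2268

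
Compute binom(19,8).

75582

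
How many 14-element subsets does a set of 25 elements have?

4457400

C(25,14) = C(25,11) by symmetry.
C(25,11) = (25·24·23·22·21·20·19·18·17·16·15) / 11! = 177925144320000 / 39916800 = 4457400.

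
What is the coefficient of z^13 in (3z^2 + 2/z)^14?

1260971712

General term: C(14,j)·(3z^2)^j·(2/z)^(14-j), with z-exponent 2j − 1(14−j) = 3j − 14.
Set 3j − 14 = 13: j = 9.
C(14,9) = 2002; 3^9 = 19683; 2^5 = 32.
Coefficient = 2002 · 19683 · 32 = 1260971712.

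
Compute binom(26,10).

5311735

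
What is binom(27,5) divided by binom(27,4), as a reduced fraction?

23/5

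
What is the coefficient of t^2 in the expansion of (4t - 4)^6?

61440

The general term is C(6,j)·(4t)^j·(-4)^(6-j); the t^2 term has j = 2.
C(6,2) = 15.
Coefficient = C(6,2) · 4^2 · (-4)^4 = 15 · 16 · 256 = 61440.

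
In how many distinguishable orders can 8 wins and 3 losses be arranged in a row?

165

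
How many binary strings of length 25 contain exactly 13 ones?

Choose the 13 positions: C(25,13) = 5200300.

5200300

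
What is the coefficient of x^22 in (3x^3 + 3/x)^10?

General term: C(10,j)·(3x^3)^j·(3/x)^(10-j), with x-exponent 3j − 1(10−j) = 4j − 10.
Set 4j − 10 = 22: j = 8.
C(10,8) = 45; 3^8 = 6561; 3^2 = 9.
Coefficient = 45 · 6561 · 9 = 2657205.

2657205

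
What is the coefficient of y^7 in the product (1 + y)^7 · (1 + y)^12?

(1 + y)^7(1 + y)^12 = (1 + y)^19, so the coefficient of y^7 is C(19,7)·1^7 = 50388·1 = 50388.

50388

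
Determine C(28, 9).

6906900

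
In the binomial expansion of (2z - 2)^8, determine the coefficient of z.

-2048

The general term is C(8,j)·(2z)^j·(-2)^(8-j); the z^1 term has j = 1.
C(8,1) = 8.
Coefficient = C(8,1) · 2^1 · (-2)^7 = 8 · 2 · (-128) = -2048.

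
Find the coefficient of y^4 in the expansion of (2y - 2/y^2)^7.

-896

General term: C(7,j)·(2y)^j·(-2/y^2)^(7-j), with y-exponent 1j − 2(7−j) = 3j − 14.
Set 3j − 14 = 4: j = 6.
C(7,6) = 7; 2^6 = 64; (-2)^1 = -2.
Coefficient = 7 · 64 · (-2) = -896.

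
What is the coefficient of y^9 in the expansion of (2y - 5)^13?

228800000

The general term is C(13,j)·(2y)^j·(-5)^(13-j); the y^9 term has j = 9.
C(13,9) = 715.
Coefficient = C(13,9) · 2^9 · (-5)^4 = 715 · 512 · 625 = 228800000.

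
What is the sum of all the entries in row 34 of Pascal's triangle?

17179869184

The entries of row 34 sum to 2^34 = 17179869184.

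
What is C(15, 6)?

5005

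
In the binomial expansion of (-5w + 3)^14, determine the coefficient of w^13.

-51269531250

The general term is C(14,j)·(-5w)^j·(3)^(14-j); the w^13 term has j = 13.
C(14,13) = 14.
Coefficient = C(14,13) · (-5)^13 · 3^1 = 14 · (-1220703125) · 3 = -51269531250.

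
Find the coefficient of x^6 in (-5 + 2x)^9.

-672000

The general term is C(9,j)·(-5)^j·(2x)^(9-j); the x^6 term has j = 3.
C(9,3) = 84.
Coefficient = C(9,3) · (-5)^3 · 2^6 = 84 · (-125) · 64 = -672000.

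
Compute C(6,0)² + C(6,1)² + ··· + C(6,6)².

924

Σ C(6,i)² is the coefficient of x^6 in (1+x)^6(1+x)^6 = (1+x)^12, i.e. C(12,6) = 924.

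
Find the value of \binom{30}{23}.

2035800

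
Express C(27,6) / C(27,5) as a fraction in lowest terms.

11/3

C(n,k+1)/C(n,k) = (n−k)/(k+1) = (27−5)/(5+1) = 22/6 = 11/3.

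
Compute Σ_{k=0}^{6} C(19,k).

43796

1 + 19 + 171 + 969 + 3876 + 11628 + 27132 = 43796.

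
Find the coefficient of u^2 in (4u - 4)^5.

-10240

The general term is C(5,j)·(4u)^j·(-4)^(5-j); the u^2 term has j = 2.
C(5,2) = 10.
Coefficient = C(5,2) · 4^2 · (-4)^3 = 10 · 16 · (-64) = -10240.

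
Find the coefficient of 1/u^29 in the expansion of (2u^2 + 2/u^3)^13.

638976

General term: C(13,j)·(2u^2)^j·(2/u^3)^(13-j), with u-exponent 2j − 3(13−j) = 5j − 39.
Set 5j − 39 = -29: j = 2.
C(13,2) = 78; 2^2 = 4; 2^11 = 2048.
Coefficient = 78 · 4 · 2048 = 638976.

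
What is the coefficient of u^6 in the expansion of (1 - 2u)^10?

13440

The general term is C(10,j)·(1)^j·(-2u)^(10-j); the u^6 term has j = 4.
C(10,4) = 210.
Coefficient = C(10,4) · (-2)^6 = 210 · 64 = 13440.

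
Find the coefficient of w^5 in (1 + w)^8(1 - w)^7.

21

Coefficient of w^5 = Σ_{j} C(8,j)·1^j·C(7,5-j)·(-1)^(5-j) for j from 0 to 5.
= (-21) + 280 + (-980) + 1176 + (-490) + 56 = 21.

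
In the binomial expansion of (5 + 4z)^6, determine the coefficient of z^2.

150000

The general term is C(6,j)·(5)^j·(4z)^(6-j); the z^2 term has j = 4.
C(6,4) = 15.
Coefficient = C(6,4) · 5^4 · 4^2 = 15 · 625 · 16 = 150000.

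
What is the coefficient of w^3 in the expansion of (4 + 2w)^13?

2399141888

The general term is C(13,j)·(4)^j·(2w)^(13-j); the w^3 term has j = 10.
C(13,10) = 286.
Coefficient = C(13,10) · 4^10 · 2^3 = 286 · 1048576 · 8 = 2399141888.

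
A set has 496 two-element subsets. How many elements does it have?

32

n(n−1)/2 = 496 ⇒ n(n−1) = 992. Since 32·31 = 992, n = 32.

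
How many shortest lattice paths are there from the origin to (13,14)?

20058300

Each path is a sequence of 27 steps with 13 rights: C(27,13) = 20058300.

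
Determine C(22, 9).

C(22,9) = (22·21·20·19·18·17·16·15·14) / 9! = 180503769600 / 362880 = 497420.

497420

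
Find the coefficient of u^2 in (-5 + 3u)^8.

3937500

The general term is C(8,j)·(-5)^j·(3u)^(8-j); the u^2 term has j = 6.
C(8,6) = 28.
Coefficient = C(8,6) · (-5)^6 · 3^2 = 28 · 15625 · 9 = 3937500.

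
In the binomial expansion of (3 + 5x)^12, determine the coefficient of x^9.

The general term is C(12,j)·(3)^j·(5x)^(12-j); the x^9 term has j = 3.
C(12,3) = 220.
Coefficient = C(12,3) · 3^3 · 5^9 = 220 · 27 · 1953125 = 11601562500.

11601562500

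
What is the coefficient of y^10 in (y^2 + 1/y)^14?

3003

General term: C(14,j)·(y^2)^j·(1/y)^(14-j), with y-exponent 2j − 1(14−j) = 3j − 14.
Set 3j − 14 = 10: j = 8.
C(14,8) = 3003; 1^8 = 1; 1^6 = 1.
Coefficient = 3003 · 1 · 1 = 3003.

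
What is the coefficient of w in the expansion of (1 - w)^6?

The general term is C(6,j)·(1)^j·(-w)^(6-j); the w^1 term has j = 5.
C(6,5) = 6.
Coefficient = C(6,5) · (-1)^1 = 6 · (-1) = -6.

-6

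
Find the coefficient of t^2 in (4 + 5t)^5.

16000

The general term is C(5,j)·(4)^j·(5t)^(5-j); the t^2 term has j = 3.
C(5,3) = 10.
Coefficient = C(5,3) · 4^3 · 5^2 = 10 · 64 · 25 = 16000.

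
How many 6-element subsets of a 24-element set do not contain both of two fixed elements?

All 6-subsets: C(24,6) = 134596. Those containing both fixed elements: C(22,4) = 7315.
134596 − 7315 = 127281.

127281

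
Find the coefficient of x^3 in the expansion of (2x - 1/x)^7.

General term: C(7,j)·(2x)^j·(-1/x)^(7-j), with x-exponent 1j − 1(7−j) = 2j − 7.
Set 2j − 7 = 3: j = 5.
C(7,5) = 21; 2^5 = 32; (-1)^2 = 1.
Coefficient = 21 · 32 · 1 = 672.

672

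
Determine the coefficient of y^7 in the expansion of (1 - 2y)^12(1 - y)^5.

-738760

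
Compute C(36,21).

5567902560

C(36,21) = C(36,15) by symmetry.
C(36,15) = (36·35·34·33·32·31·30·29·28·27·26·25·24·23·22) / 15! = 7281003461233582080000 / 1307674368000 = 5567902560.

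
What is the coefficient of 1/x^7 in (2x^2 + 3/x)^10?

393660

General term: C(10,j)·(2x^2)^j·(3/x)^(10-j), with x-exponent 2j − 1(10−j) = 3j − 10.
Set 3j − 10 = -7: j = 1.
C(10,1) = 10; 2^1 = 2; 3^9 = 19683.
Coefficient = 10 · 2 · 19683 = 393660.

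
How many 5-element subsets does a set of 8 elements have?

56

C(8,5) = C(8,3) by symmetry.
C(8,3) = (8·7·6) / 3! = 336 / 6 = 56.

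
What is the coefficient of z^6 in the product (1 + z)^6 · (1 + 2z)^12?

369305

Coefficient of z^6 = Σ_{j} C(6,j)·1^j·C(12,6-j)·2^(6-j) for j from 0 to 6.
= 59136 + 152064 + 118800 + 35200 + 3960 + 144 + 1 = 369305.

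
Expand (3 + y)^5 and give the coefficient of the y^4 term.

The general term is C(5,j)·(3)^j·(y)^(5-j); the y^4 term has j = 1.
C(5,1) = 5.
Coefficient = C(5,1) · 3^1 = 5 · 3 = 15.

15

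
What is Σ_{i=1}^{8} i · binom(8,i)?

1024

Differentiating (1+x)^8 and setting x=1: Σ i·C(8,i) = 8·2^7 = 1024.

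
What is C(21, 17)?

5985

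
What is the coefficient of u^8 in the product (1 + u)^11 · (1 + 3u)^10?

Coefficient of u^8 = Σ_{j} C(11,j)·1^j·C(10,8-j)·3^(8-j) for j from 0 to 8.
= 295245 + 2886840 + 8419950 + 10103940 + 5613300 + 1496880 + 187110 + 9900 + 165 = 29013330.

29013330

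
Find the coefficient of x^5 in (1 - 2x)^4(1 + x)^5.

-39

Coefficient of x^5 = Σ_{j} C(4,j)·(-2)^j·C(5,5-j)·1^(5-j) for j from 0 to 4.
= 1 + (-40) + 240 + (-320) + 80 = -39.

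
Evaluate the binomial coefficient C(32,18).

471435600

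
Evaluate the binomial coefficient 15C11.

C(15,11) = C(15,4) by symmetry.
C(15,4) = (15·14·13·12) / 4! = 32760 / 24 = 1365.

1365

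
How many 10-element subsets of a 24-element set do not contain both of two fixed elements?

1641486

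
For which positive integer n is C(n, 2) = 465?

31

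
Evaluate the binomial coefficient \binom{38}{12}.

2707475148

C(38,12) = (38·37·36·35·34·33·32·31·30·29·28·27) / 12! = 1296884927852236800 / 479001600 = 2707475148.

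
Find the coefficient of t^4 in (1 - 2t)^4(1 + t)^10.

26

Coefficient of t^4 = Σ_{j} C(4,j)·(-2)^j·C(10,4-j)·1^(4-j) for j from 0 to 4.
= 210 + (-960) + 1080 + (-320) + 16 = 26.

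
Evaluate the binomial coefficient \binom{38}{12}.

C(38,12) = (38·37·36·35·34·33·32·31·30·29·28·27) / 12! = 1296884927852236800 / 479001600 = 2707475148.

2707475148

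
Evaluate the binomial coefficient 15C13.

105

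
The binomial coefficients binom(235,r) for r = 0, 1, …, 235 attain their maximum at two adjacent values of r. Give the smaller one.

For odd n = 235, C(235,r) peaks at r = (n−1)/2 and (n+1)/2; the smaller is 117.

117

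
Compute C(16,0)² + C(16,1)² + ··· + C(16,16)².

601080390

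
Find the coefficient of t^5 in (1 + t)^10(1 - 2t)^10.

Coefficient of t^5 = Σ_{j} C(10,j)·1^j·C(10,5-j)·(-2)^(5-j) for j from 0 to 5.
= (-8064) + 33600 + (-43200) + 21600 + (-4200) + 252 = -12.

-12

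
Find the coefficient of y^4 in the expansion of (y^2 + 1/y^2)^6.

15

General term: C(6,j)·(y^2)^j·(1/y^2)^(6-j), with y-exponent 2j − 2(6−j) = 4j − 12.
Set 4j − 12 = 4: j = 4.
C(6,4) = 15; 1^4 = 1; 1^2 = 1.
Coefficient = 15 · 1 · 1 = 15.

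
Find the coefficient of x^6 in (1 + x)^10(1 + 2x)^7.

87346

Coefficient of x^6 = Σ_{j} C(10,j)·1^j·C(7,6-j)·2^(6-j) for j from 0 to 6.
= 448 + 6720 + 25200 + 33600 + 17640 + 3528 + 210 = 87346.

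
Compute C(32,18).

C(32,18) = C(32,14) by symmetry.
C(32,14) = (32·31·30·29·28·27·26·25·24·23·22·21·20·19) / 14! = 41098950018846720000 / 87178291200 = 471435600.

471435600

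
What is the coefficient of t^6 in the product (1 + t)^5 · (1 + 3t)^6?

Coefficient of t^6 = Σ_{j} C(5,j)·1^j·C(6,6-j)·3^(6-j) for j from 0 to 5.
= 729 + 7290 + 12150 + 5400 + 675 + 18 = 26262.

26262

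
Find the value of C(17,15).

136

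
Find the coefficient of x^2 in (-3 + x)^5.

-270

The general term is C(5,j)·(-3)^j·(x)^(5-j); the x^2 term has j = 3.
C(5,3) = 10.
Coefficient = C(5,3) · (-3)^3 = 10 · (-27) = -270.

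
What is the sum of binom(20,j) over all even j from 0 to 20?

524288

Even-j terms of row 20 sum to 2^19 = 524288.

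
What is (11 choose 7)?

330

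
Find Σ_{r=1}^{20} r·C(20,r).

10485760

Since r·C(20,r) = 20·C(19,r−1), the sum is 20·2^19 = 20·524288 = 10485760.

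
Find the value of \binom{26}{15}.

C(26,15) = C(26,11) by symmetry.
C(26,11) = (26·25·24·23·22·21·20·19·18·17·16) / 11! = 308403583488000 / 39916800 = 7726160.

7726160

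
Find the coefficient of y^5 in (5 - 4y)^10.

The general term is C(10,j)·(5)^j·(-4y)^(10-j); the y^5 term has j = 5.
C(10,5) = 252.
Coefficient = C(10,5) · 5^5 · (-4)^5 = 252 · 3125 · (-1024) = -806400000.

-806400000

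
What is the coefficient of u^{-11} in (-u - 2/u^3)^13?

-109824

General term: C(13,j)·(-u)^j·(-2/u^3)^(13-j), with u-exponent 1j − 3(13−j) = 4j − 39.
Set 4j − 39 = -11: j = 7.
C(13,7) = 1716; (-1)^7 = -1; (-2)^6 = 64.
Coefficient = 1716 · (-1) · 64 = -109824.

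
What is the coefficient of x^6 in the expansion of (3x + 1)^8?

20412

The general term is C(8,j)·(3x)^j·(1)^(8-j); the x^6 term has j = 6.
C(8,6) = 28.
Coefficient = C(8,6) · 3^6 = 28 · 729 = 20412.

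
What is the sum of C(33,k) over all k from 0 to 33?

The entries of row 33 sum to 2^33 = 8589934592.

8589934592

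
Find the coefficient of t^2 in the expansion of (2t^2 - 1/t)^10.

General term: C(10,j)·(2t^2)^j·(-1/t)^(10-j), with t-exponent 2j − 1(10−j) = 3j − 10.
Set 3j − 10 = 2: j = 4.
C(10,4) = 210; 2^4 = 16; (-1)^6 = 1.
Coefficient = 210 · 16 · 1 = 3360.

3360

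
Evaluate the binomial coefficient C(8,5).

56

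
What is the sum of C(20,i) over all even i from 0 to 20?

Even-i terms of row 20 sum to 2^19 = 524288.

524288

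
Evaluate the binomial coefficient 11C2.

55

C(11,2) = (11·10) / 2! = 110 / 2 = 55.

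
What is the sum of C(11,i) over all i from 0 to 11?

Setting x = 1 in (1+x)^11 gives Σ C(11,i) = 2^11 = 2048.

2048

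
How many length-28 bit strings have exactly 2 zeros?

378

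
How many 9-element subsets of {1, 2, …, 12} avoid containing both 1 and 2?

All 9-subsets: C(12,9) = 220. Those containing both fixed elements: C(10,7) = 120.
220 − 120 = 100.

100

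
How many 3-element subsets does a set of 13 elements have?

286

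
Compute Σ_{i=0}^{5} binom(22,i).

1 + 22 + 231 + 1540 + 7315 + 26334 = 35443.

35443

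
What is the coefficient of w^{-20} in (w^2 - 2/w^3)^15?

General term: C(15,j)·(w^2)^j·(-2/w^3)^(15-j), with w-exponent 2j − 3(15−j) = 5j − 45.
Set 5j − 45 = -20: j = 5.
C(15,5) = 3003; 1^5 = 1; (-2)^10 = 1024.
Coefficient = 3003 · 1 · 1024 = 3075072.

3075072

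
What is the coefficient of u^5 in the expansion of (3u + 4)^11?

The general term is C(11,j)·(3u)^j·(4)^(11-j); the u^5 term has j = 5.
C(11,5) = 462.
Coefficient = C(11,5) · 3^5 · 4^6 = 462 · 243 · 4096 = 459841536.

459841536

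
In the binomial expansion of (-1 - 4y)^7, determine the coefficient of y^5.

-21504

The general term is C(7,j)·(-1)^j·(-4y)^(7-j); the y^5 term has j = 2.
C(7,2) = 21.
Coefficient = C(7,2) · (-4)^5 = 21 · (-1024) = -21504.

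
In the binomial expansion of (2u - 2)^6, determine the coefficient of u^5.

-384

The general term is C(6,j)·(2u)^j·(-2)^(6-j); the u^5 term has j = 5.
C(6,5) = 6.
Coefficient = C(6,5) · 2^5 · (-2)^1 = 6 · 32 · (-2) = -384.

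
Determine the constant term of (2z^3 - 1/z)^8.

General term: C(8,j)·(2z^3)^j·(-1/z)^(8-j), with z-exponent 3j − 1(8−j) = 4j − 8.
Set 4j − 8 = 0: j = 2.
C(8,2) = 28; 2^2 = 4; (-1)^6 = 1.
Coefficient = 28 · 4 · 1 = 112.

112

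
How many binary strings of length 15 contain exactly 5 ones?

3003

Choose the 5 positions: C(15,5) = 3003.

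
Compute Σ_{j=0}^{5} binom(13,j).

1 + 13 + 78 + 286 + 715 + 1287 = 2380.

2380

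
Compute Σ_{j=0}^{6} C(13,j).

4096

1 + 13 + 78 + 286 + 715 + 1287 + 1716 = 4096.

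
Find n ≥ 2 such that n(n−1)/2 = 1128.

n(n−1)/2 = 1128 ⇒ n(n−1) = 2256. Since 48·47 = 2256, n = 48.

48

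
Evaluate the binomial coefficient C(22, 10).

646646

C(22,10) = (22·21·20·19·18·17·16·15·14·13) / 10! = 2346549004800 / 3628800 = 646646.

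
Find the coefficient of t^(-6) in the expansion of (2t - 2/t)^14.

16400384

General term: C(14,j)·(2t)^j·(-2/t)^(14-j), with t-exponent 1j − 1(14−j) = 2j − 14.
Set 2j − 14 = -6: j = 4.
C(14,4) = 1001; 2^4 = 16; (-2)^10 = 1024.
Coefficient = 1001 · 16 · 1024 = 16400384.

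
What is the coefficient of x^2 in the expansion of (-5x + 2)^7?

The general term is C(7,j)·(-5x)^j·(2)^(7-j); the x^2 term has j = 2.
C(7,2) = 21.
Coefficient = C(7,2) · (-5)^2 · 2^5 = 21 · 25 · 32 = 16800.

16800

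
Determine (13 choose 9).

715

C(13,9) = C(13,4) by symmetry.
C(13,4) = (13·12·11·10) / 4! = 17160 / 24 = 715.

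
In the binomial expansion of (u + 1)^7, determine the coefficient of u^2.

21

The general term is C(7,j)·(u)^j·(1)^(7-j); the u^2 term has j = 2.
C(7,2) = 21.
Coefficient = C(7,2) = 21.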